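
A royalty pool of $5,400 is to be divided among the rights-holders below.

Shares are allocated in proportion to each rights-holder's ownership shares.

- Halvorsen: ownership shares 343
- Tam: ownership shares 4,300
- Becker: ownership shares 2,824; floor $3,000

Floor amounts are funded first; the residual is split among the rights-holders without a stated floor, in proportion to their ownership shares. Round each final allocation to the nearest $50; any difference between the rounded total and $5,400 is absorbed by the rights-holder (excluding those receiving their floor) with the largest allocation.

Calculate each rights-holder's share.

Halvorsen: $200; Tam: $2,200; Becker: $3,000

Minimums first: Becker $3,000. Remaining pool $2,400.
Remaining pool split over remaining ownership shares 4,643: Halvorsen 177.30 → $200; Tam 2,222.70 → $2,200.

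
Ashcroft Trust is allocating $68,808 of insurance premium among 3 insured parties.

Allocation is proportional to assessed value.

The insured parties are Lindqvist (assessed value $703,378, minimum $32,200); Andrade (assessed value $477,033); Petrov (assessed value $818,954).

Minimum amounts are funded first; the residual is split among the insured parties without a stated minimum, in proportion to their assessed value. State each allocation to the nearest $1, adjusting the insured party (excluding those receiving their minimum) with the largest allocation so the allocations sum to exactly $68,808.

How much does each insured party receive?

Lindqvist: $32,200 | Andrade: $13,475 | Petrov: $23,133

Fund the minimums — Lindqvist $32,200. Residual $36,608.
Residual split over remaining assessed value 1,295,987: Andrade 13,474.85 → $13,475; Petrov 23,133.15 → $23,133.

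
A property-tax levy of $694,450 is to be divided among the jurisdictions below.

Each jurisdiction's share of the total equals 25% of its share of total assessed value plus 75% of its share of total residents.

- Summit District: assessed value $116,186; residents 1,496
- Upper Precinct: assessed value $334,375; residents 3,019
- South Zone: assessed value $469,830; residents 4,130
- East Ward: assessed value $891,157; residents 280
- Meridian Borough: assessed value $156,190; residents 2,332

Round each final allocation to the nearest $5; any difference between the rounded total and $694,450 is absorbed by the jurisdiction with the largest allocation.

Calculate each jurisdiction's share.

Summit District: $79,470; Upper Precinct: $169,185; South Zone: $232,540; East Ward: $91,580; Meridian Borough: $121,675

Totals — assessed value 1,967,738, residents 11,257.
Composite weights (25% assessed value + 75% residents): Summit District 0.1144; Upper Precinct 0.2436; South Zone 0.3349; East Ward 0.1319; Meridian Borough 0.1752.
Pro-rata amounts: Summit District 79,467.78; Upper Precinct 169,184.46; South Zone 232,539.19; East Ward 91,581.32; Meridian Borough 121,677.25.
At nearest $5: Summit District $79,470; Upper Precinct $169,185; South Zone $232,540; East Ward $91,580; Meridian Borough $121,675. Sum = $694,450.
Rounded total matches; no reconciliation needed.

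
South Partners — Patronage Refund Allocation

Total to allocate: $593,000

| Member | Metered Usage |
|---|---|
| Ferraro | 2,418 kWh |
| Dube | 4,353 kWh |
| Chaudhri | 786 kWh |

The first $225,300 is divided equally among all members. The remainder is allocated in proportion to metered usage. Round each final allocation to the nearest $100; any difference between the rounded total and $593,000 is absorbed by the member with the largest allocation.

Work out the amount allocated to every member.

$225,300 shared equally gives $75,100 per member.
Remainder $367,700 by metered usage (total 7,557): Ferraro 117,652.32 → $117,700; Dube 211,803.37 → $211,800; Chaudhri 38,244.30 → $38,200.
Totals: Ferraro $75,100 + $117,700 = $192,800; Dube $75,100 + $211,800 = $286,900; Chaudhri $75,100 + $38,200 = $113,300.

Ferraro: $192,800 | Dube: $286,900 | Chaudhri: $113,300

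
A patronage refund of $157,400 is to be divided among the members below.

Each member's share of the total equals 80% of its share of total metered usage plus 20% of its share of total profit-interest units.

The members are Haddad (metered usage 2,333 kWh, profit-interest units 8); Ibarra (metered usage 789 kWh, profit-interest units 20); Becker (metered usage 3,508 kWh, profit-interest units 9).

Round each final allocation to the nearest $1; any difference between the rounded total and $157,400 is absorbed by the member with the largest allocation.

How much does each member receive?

Haddad: $51,116 | Ibarra: $32,001 | Becker: $74,283

Metered usage total 6,630; profit-interest units total 37.
Composite weights (80% metered usage + 20% profit-interest units): Haddad 0.3248; Ibarra 0.2033; Becker 0.4719.
Proportional shares: Haddad 51,115.89; Ibarra 32,001.27; Becker 74,282.84.
At nearest $1: Haddad $51,116; Ibarra $32,001; Becker $74,283. Sum = $157,400.
Sum already equals the total — no adjustment.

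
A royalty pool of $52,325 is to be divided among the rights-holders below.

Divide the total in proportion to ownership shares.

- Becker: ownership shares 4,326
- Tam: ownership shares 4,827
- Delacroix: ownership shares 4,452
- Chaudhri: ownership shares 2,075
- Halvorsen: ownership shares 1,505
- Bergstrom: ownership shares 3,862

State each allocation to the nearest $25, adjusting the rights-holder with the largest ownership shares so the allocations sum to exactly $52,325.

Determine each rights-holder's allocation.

Ownership shares total: 4,326 + 4,827 + 4,452 + 2,075 + 1,505 + 3,862 = 21,047.
Unrounded shares: Becker 10,754.88; Tam 12,000.42; Delacroix 11,068.13; Chaudhri 5,158.66; Halvorsen 3,741.58; Bergstrom 9,601.33.
At nearest $25: Becker $10,750; Tam $12,000; Delacroix $11,075; Chaudhri $5,150; Halvorsen $3,750; Bergstrom $9,600. Sum = $52,325.
Sum already equals the total — no adjustment.

Becker: $10,750 | Tam: $12,000 | Delacroix: $11,075 | Chaudhri: $5,150 | Halvorsen: $3,750 | Bergstrom: $9,600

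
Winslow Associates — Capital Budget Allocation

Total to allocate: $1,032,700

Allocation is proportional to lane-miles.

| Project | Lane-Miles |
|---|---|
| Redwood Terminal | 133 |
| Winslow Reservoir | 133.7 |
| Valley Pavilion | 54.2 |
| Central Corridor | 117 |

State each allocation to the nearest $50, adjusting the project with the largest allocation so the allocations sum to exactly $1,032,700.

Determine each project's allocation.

Lane-miles total: 437.9.
Proportional shares: Redwood Terminal 133/437.9 × $1,032,700 = 313,654.03; Winslow Reservoir 133.7/437.9 × $1,032,700 = 315,304.84; Valley Pavilion 54.2/437.9 × $1,032,700 = 127,819.91; Central Corridor 117/437.9 × $1,032,700 = 275,921.21.
Rounded to nearest $50: Redwood Terminal $313,650; Winslow Reservoir $315,300; Valley Pavilion $127,800; Central Corridor $275,900. Sum = $1,032,650.
Difference $1,032,700 − $1,032,650 = +$50 applied to largest allocation (Winslow Reservoir): Winslow Reservoir becomes $315,350.

Redwood Terminal: $313,650; Winslow Reservoir: $315,350; Valley Pavilion: $127,800; Central Corridor: $275,900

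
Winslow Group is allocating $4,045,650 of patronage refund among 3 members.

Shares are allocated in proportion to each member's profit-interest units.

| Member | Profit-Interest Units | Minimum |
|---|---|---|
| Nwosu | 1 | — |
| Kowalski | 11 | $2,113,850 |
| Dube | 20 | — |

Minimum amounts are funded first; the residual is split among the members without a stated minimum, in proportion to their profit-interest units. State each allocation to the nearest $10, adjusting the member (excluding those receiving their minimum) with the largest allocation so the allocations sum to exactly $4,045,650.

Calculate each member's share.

Nwosu: $91,990 | Kowalski: $2,113,850 | Dube: $1,839,810

Fund the minimums — Kowalski $2,113,850. Residual $1,931,800.
Residual split over remaining profit-interest units 21: Nwosu 91,990.48 → $91,990; Dube 1,839,809.52 → $1,839,810.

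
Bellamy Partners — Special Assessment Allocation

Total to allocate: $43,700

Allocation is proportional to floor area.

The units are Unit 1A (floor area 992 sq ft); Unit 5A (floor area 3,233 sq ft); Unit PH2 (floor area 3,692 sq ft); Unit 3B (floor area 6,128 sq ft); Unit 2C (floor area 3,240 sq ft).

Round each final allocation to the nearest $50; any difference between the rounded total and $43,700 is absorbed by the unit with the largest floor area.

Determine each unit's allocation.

Unit 1A: $2,500 | Unit 5A: $8,150 | Unit PH2: $9,350 | Unit 3B: $15,500 | Unit 2C: $8,200

Floor area total: 992 + 3,233 + 3,692 + 6,128 + 3,240 = 17,285.
Pro-rata amounts: Unit 1A 2,507.98; Unit 5A 8,173.68; Unit PH2 9,334.13; Unit 3B 15,492.83; Unit 2C 8,191.38.
Rounded to nearest $50: Unit 1A $2,500; Unit 5A $8,150; Unit PH2 $9,350; Unit 3B $15,500; Unit 2C $8,200. Sum = $43,700.
Rounded total matches; no reconciliation needed.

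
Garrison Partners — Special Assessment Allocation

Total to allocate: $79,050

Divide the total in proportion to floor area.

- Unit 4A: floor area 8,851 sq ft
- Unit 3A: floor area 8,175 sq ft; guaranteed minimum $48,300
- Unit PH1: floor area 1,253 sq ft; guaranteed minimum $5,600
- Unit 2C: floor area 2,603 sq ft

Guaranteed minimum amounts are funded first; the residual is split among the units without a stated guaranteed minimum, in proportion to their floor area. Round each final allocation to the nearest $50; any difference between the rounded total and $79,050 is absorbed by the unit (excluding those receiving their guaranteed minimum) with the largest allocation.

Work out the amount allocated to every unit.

Fund the minimums — Unit 3A $48,300; Unit PH1 $5,600. Remaining pool $25,150.
Remaining pool split over remaining floor area 11,454: Unit 4A 19,434.49 → $19,450; Unit 2C 5,715.51 → $5,700.

Unit 4A: $19,450 · Unit 3A: $48,300 · Unit PH1: $5,600 · Unit 2C: $5,700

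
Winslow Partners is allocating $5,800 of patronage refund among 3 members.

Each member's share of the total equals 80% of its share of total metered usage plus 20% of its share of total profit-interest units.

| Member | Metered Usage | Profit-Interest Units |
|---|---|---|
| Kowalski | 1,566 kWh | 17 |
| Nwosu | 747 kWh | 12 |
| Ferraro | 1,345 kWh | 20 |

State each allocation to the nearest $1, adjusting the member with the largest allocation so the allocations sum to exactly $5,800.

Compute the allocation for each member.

Kowalski: $2,388 · Nwosu: $1,232 · Ferraro: $2,180

Metered usage total 3,658; profit-interest units total 49.
Composite weights (80% metered usage + 20% profit-interest units): Kowalski 0.4119; Nwosu 0.2123; Ferraro 0.3758.
Unrounded shares: Kowalski 2,388.85; Nwosu 1,231.62; Ferraro 2,179.54.
At nearest $1: Kowalski $2,389; Nwosu $1,232; Ferraro $2,180. Sum = $5,801.
Difference $5,800 − $5,801 = −$1 applied to largest allocation (Kowalski): Kowalski becomes $2,388.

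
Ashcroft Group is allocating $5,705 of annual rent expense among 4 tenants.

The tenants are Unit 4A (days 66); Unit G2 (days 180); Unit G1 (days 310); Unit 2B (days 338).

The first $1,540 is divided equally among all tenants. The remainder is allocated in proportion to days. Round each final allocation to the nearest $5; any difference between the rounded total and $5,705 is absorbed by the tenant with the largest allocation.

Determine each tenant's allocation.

Unit 4A: $690; Unit G2: $1,225; Unit G1: $1,830; Unit 2B: $1,960

First tranche $1,540 split equally: $385 each.
Remainder $4,165 by days (total 894): Unit 4A 307.48 → $305; Unit G2 838.59 → $840; Unit G1 1,444.24 → $1,445; Unit 2B 1,574.69 → $1,575.
Totals: Unit 4A $385 + $305 = $690; Unit G2 $385 + $840 = $1,225; Unit G1 $385 + $1,445 = $1,830; Unit 2B $385 + $1,575 = $1,960.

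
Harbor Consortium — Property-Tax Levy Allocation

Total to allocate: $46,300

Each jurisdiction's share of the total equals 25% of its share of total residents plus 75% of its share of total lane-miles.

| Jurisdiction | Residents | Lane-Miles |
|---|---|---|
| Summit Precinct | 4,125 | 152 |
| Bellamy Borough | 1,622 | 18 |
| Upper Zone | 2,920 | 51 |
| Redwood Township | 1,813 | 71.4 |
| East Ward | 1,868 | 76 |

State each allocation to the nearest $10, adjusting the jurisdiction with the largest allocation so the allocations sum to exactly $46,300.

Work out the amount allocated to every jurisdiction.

Summit Precinct: $18,200 | Bellamy Borough: $3,220 | Upper Zone: $7,540 | Redwood Township: $8,430 | East Ward: $8,910

Totals — residents 12,348, lane-miles 368.4.
Combined weights (25% residents + 75% lane-miles): Summit Precinct 0.3930; Bellamy Borough 0.0695; Upper Zone 0.1629; Redwood Township 0.1821; East Ward 0.1925.
Raw shares: Summit Precinct 18,194.13; Bellamy Borough 3,217.12; Upper Zone 7,544.41; Redwood Township 8,429.59; East Ward 8,914.74.
At nearest $10: Summit Precinct $18,190; Bellamy Borough $3,220; Upper Zone $7,540; Redwood Township $8,430; East Ward $8,910. Sum = $46,290.
Difference $46,300 − $46,290 = +$10 applied to largest allocation (Summit Precinct): Summit Precinct becomes $18,200.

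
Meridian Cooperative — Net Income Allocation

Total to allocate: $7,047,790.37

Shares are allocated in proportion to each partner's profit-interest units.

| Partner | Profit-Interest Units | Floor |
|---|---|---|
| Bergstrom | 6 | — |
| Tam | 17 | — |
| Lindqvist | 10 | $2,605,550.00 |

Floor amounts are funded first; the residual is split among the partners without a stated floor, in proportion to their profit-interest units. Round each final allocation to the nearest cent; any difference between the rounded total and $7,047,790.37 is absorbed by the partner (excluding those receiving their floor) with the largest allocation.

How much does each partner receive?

Bergstrom: $1,158,845.31; Tam: $3,283,395.06; Lindqvist: $2,605,550.00

Fund the minimums — Lindqvist $2,605,550.00. Balance $4,442,240.37.
Balance split over remaining profit-interest units 23: Bergstrom 1,158,845.3139 → $1,158,845.31; Tam 3,283,395.0561 → $3,283,395.06.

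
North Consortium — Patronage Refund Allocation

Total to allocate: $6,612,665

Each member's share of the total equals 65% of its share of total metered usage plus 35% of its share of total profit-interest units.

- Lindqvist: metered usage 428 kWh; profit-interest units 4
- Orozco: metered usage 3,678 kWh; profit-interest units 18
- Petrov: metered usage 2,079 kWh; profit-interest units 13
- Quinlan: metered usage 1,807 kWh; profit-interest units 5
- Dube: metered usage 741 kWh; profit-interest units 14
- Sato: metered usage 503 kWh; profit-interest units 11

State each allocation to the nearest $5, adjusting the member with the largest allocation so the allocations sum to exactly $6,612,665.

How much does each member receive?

Totals — metered usage 9,236, profit-interest units 65.
Blended shares (65% metered usage + 35% profit-interest units): Lindqvist 0.0517; Orozco 0.3558; Petrov 0.2163; Quinlan 0.1541; Dube 0.1275; Sato 0.0946.
Unrounded shares: Lindqvist 341,608.46; Orozco 2,352,580.54; Petrov 1,430,407.65; Quinlan 1,018,971.54; Dube 843,338.39; Sato 625,758.43.
At nearest $5: Lindqvist $341,610; Orozco $2,352,580; Petrov $1,430,410; Quinlan $1,018,970; Dube $843,340; Sato $625,760. Sum = $6,612,670.
Difference $6,612,665 − $6,612,670 = −$5 applied to largest allocation (Orozco): Orozco becomes $2,352,575.

Lindqvist: $341,610 | Orozco: $2,352,575 | Petrov: $1,430,410 | Quinlan: $1,018,970 | Dube: $843,340 | Sato: $625,760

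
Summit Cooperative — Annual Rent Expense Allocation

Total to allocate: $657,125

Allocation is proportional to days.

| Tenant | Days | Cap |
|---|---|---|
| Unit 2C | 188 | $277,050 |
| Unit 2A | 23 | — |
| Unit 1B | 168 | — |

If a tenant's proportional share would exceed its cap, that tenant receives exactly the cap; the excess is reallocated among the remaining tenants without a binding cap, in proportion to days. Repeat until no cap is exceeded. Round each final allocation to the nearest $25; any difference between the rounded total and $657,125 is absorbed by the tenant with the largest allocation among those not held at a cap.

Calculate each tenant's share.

Unit 2C: $277,050 | Unit 2A: $45,775 | Unit 1B: $334,300

Total days = 379.
Pro-rata shares before constraints: Unit 2C 325,961.74; Unit 2A 39,878.30; Unit 1B 291,284.96.
Held at cap: Unit 2C ($277,050); remaining pool $380,075 reallocated over remaining days 191.
Remaining shares: Unit 2A 45,768.19 → $45,775; Unit 1B 334,306.81 → $334,300.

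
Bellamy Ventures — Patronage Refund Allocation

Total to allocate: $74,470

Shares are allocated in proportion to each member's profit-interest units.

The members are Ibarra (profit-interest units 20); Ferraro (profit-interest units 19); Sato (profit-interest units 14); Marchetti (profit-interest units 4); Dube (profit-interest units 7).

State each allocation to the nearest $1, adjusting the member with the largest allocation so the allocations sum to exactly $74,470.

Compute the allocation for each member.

Ibarra: $23,273 | Ferraro: $22,108 | Sato: $16,290 | Marchetti: $4,654 | Dube: $8,145

Total profit-interest units = 64.
Unrounded shares: Ibarra 20/64 × $74,470 = 23,271.88; Ferraro 19/64 × $74,470 = 22,108.28; Sato 14/64 × $74,470 = 16,290.31; Marchetti 4/64 × $74,470 = 4,654.38; Dube 7/64 × $74,470 = 8,145.16.
At nearest $1: Ibarra $23,272; Ferraro $22,108; Sato $16,290; Marchetti $4,654; Dube $8,145. Sum = $74,469.
Difference $74,470 − $74,469 = +$1 applied to largest allocation (Ibarra): Ibarra becomes $23,273.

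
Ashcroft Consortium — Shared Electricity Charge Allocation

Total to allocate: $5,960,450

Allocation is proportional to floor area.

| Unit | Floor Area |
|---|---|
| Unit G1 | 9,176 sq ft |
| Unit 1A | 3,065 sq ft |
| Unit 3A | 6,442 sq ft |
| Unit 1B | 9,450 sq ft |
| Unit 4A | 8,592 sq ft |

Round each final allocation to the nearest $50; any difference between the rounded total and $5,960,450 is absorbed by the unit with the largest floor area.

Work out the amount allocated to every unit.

Total floor area = 36,725.
Raw shares: Unit G1 9,176/36,725 × $5,960,450 = 1,489,260.43; Unit 1A 3,065/36,725 × $5,960,450 = 497,448.04; Unit 3A 6,442/36,725 × $5,960,450 = 1,045,533.53; Unit 1B 9,450/36,725 × $5,960,450 = 1,533,730.50; Unit 4A 8,592/36,725 × $5,960,450 = 1,394,477.51.
Rounded to nearest $50: Unit G1 $1,489,250; Unit 1A $497,450; Unit 3A $1,045,550; Unit 1B $1,533,750; Unit 4A $1,394,500. Sum = $5,960,500.
Difference $5,960,450 − $5,960,500 = −$50 applied to largest floor area (Unit 1B): Unit 1B becomes $1,533,700.

Unit G1: $1,489,250 | Unit 1A: $497,450 | Unit 3A: $1,045,550 | Unit 1B: $1,533,700 | Unit 4A: $1,394,500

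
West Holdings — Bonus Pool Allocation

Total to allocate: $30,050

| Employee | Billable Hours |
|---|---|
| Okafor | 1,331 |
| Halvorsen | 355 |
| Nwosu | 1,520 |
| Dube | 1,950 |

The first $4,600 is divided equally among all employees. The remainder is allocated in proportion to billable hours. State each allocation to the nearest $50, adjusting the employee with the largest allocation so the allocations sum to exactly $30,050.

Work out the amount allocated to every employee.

Equal tier: $4,600 ÷ 4 = $1,150 apiece.
Remainder $25,450 by billable hours (total 5,156): Okafor 6,569.81 → $6,550; Halvorsen 1,752.28 → $1,750; Nwosu 7,502.72 → $7,500; Dube 9,625.19 → $9,650.
Totals: Okafor $1,150 + $6,550 = $7,700; Halvorsen $1,150 + $1,750 = $2,900; Nwosu $1,150 + $7,500 = $8,650; Dube $1,150 + $9,650 = $10,800.

Okafor: $7,700; Halvorsen: $2,900; Nwosu: $8,650; Dube: $10,800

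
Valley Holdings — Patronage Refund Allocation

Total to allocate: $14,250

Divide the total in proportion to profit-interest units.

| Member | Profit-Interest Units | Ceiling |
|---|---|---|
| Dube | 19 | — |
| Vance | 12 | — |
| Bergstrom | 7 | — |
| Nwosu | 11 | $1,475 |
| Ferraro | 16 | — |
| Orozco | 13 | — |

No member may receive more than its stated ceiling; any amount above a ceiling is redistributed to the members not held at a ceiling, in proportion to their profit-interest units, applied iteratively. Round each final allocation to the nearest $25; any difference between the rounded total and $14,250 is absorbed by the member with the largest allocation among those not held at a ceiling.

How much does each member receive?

Total profit-interest units = 78.
Pro-rata shares before constraints: Dube 3,471.15; Vance 2,192.31; Bergstrom 1,278.85; Nwosu 2,009.62; Ferraro 2,923.08; Orozco 2,375.00.
Capped: Nwosu ($1,475); balance $12,775 reallocated over remaining profit-interest units 67.
Remaining shares: Dube 3,622.76 → $3,625; Vance 2,288.06 → $2,300; Bergstrom 1,334.70 → $1,325; Ferraro 3,050.75 → $3,050; Orozco 2,478.73 → $2,475.

Dube: $3,625; Vance: $2,300; Bergstrom: $1,325; Nwosu: $1,475; Ferraro: $3,050; Orozco: $2,475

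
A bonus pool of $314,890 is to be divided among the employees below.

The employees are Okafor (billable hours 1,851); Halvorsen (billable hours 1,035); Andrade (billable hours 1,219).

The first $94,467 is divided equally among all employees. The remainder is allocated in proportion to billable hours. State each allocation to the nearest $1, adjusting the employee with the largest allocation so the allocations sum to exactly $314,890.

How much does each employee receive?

First tranche $94,467 split equally: $31,489 each.
Remainder $220,423 by billable hours (total 4,105): Okafor 99,391.71 → $99,392; Halvorsen 55,575.59 → $55,576; Andrade 65,455.70 → $65,456.
Rounding difference −$1 on remainder applied to Okafor.
Totals: Okafor $31,489 + $99,391 = $130,880; Halvorsen $31,489 + $55,576 = $87,065; Andrade $31,489 + $65,456 = $96,945.

Okafor: $130,880 · Halvorsen: $87,065 · Andrade: $96,945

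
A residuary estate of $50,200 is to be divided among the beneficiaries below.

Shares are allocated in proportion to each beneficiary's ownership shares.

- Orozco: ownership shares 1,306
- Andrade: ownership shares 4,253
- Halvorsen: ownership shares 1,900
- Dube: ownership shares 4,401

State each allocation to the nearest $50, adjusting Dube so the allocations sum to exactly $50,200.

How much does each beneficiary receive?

Total ownership shares = 11,860.
Unrounded shares: Orozco 1,306/11,860 × $50,200 = 5,527.93; Andrade 4,253/11,860 × $50,200 = 18,001.74; Halvorsen 1,900/11,860 × $50,200 = 8,042.16; Dube 4,401/11,860 × $50,200 = 18,628.18.
After rounding ($50): Orozco $5,550; Andrade $18,000; Halvorsen $8,050; Dube $18,650. Sum = $50,250.
Difference $50,200 − $50,250 = −$50 applied to Dube: Dube becomes $18,600.

Orozco: $5,550 | Andrade: $18,000 | Halvorsen: $8,050 | Dube: $18,600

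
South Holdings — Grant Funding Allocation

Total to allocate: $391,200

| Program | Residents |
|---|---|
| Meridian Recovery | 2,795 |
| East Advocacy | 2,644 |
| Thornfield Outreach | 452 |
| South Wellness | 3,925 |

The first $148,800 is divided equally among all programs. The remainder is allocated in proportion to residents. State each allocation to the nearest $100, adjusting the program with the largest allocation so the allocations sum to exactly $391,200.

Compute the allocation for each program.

Meridian Recovery: $106,200; East Advocacy: $102,500; Thornfield Outreach: $48,400; South Wellness: $134,100

First tranche $148,800 split equally: $37,200 each.
Remainder $242,400 by residents (total 9,816): Meridian Recovery 69,020.78 → $69,000; East Advocacy 65,291.93 → $65,300; Thornfield Outreach 11,161.86 → $11,200; South Wellness 96,925.43 → $96,900.
Totals: Meridian Recovery $37,200 + $69,000 = $106,200; East Advocacy $37,200 + $65,300 = $102,500; Thornfield Outreach $37,200 + $11,200 = $48,400; South Wellness $37,200 + $96,900 = $134,100.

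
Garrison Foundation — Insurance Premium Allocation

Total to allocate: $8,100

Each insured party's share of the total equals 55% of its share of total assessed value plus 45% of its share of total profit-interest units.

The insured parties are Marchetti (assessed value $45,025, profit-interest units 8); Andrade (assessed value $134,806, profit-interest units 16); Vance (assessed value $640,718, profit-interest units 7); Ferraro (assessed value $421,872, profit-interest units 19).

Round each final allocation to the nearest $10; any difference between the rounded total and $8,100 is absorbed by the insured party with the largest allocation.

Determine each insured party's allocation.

Marchetti: $740; Andrade: $1,650; Vance: $2,810; Ferraro: $2,900

Assessed value total 1,242,421; profit-interest units total 50.
Composite weights (55% assessed value + 45% profit-interest units): Marchetti 0.0919; Andrade 0.2037; Vance 0.3466; Ferraro 0.3578.
Pro-rata amounts: Marchetti 744.65; Andrade 1,649.78; Vance 2,807.75; Ferraro 2,897.82.
After rounding ($10): Marchetti $740; Andrade $1,650; Vance $2,810; Ferraro $2,900. Sum = $8,100.
Sum already equals the total — no adjustment.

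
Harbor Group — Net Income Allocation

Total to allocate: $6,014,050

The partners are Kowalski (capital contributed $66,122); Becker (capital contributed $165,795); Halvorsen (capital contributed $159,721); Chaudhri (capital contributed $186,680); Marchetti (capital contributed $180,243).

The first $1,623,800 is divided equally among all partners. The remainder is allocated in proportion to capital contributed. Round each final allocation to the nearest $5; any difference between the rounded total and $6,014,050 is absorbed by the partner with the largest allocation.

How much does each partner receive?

Kowalski: $707,450; Becker: $1,284,315; Halvorsen: $1,249,160; Chaudhri: $1,405,190; Marchetti: $1,367,935

$1,623,800 shared equally gives $324,760 per partner.
Remainder $4,390,250 by capital contributed (total 758,561): Kowalski 382,687.89 → $382,690; Becker 959,555.66 → $959,555; Halvorsen 924,401.76 → $924,400; Chaudhri 1,080,429.75 → $1,080,430; Marchetti 1,043,174.95 → $1,043,175.
Totals: Kowalski $324,760 + $382,690 = $707,450; Becker $324,760 + $959,555 = $1,284,315; Halvorsen $324,760 + $924,400 = $1,249,160; Chaudhri $324,760 + $1,080,430 = $1,405,190; Marchetti $324,760 + $1,043,175 = $1,367,935.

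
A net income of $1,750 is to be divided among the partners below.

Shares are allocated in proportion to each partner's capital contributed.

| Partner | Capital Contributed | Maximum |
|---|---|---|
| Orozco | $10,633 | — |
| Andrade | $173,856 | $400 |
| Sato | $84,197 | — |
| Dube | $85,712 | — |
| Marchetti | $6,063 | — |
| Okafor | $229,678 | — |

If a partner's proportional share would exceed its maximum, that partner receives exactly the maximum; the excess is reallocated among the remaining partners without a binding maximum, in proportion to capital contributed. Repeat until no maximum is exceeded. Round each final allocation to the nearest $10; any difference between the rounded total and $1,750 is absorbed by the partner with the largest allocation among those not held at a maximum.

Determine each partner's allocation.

Orozco: $30 | Andrade: $400 | Sato: $270 | Dube: $280 | Marchetti: $20 | Okafor: $750

Combined capital contributed = 590,139.
Proportional shares (ignoring caps): Orozco 31.53; Andrade 515.55; Sato 249.68; Dube 254.17; Marchetti 17.98; Okafor 681.09.
Capped: Andrade ($400); residual $1,350 reallocated over remaining capital contributed 416,283.
Shares after redistribution: Orozco 34.48 → $30; Sato 273.05 → $270; Dube 277.96 → $280; Marchetti 19.66 → $20; Okafor 744.84 → $740.
Rounding difference +$10 applied to Okafor → $750.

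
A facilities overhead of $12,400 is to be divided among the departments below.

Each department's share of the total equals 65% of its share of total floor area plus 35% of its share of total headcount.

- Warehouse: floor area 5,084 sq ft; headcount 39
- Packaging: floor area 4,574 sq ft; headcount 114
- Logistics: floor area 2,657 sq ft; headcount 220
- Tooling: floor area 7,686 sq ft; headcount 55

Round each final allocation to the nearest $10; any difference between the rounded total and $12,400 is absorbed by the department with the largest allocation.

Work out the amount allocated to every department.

Warehouse: $2,440 | Packaging: $3,000 | Logistics: $3,300 | Tooling: $3,660

Floor area total 20,001; headcount total 428.
Combined weights (65% floor area + 35% headcount): Warehouse 0.1971; Packaging 0.2419; Logistics 0.2663; Tooling 0.2948.
Pro-rata amounts: Warehouse 2,444.22; Packaging 2,999.21; Logistics 3,301.56; Tooling 3,655.01.
At nearest $10: Warehouse $2,440; Packaging $3,000; Logistics $3,300; Tooling $3,660. Sum = $12,400.
Sum already equals the total — no adjustment.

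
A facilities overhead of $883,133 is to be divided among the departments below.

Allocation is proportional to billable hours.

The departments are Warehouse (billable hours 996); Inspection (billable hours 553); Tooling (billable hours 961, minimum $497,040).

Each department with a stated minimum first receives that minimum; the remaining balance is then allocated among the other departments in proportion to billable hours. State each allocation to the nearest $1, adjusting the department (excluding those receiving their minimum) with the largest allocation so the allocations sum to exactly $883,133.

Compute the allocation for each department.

Warehouse: $248,256 | Inspection: $137,837 | Tooling: $497,040

Guaranteed amounts: Tooling $497,040. Remaining pool $386,093.
Remaining pool split over remaining billable hours 1,549: Warehouse 248,256.05 → $248,256; Inspection 137,836.95 → $137,837.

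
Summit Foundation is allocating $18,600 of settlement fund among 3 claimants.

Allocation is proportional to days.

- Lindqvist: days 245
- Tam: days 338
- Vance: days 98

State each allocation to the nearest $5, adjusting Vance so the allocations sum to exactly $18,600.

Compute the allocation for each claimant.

Total days = 681.
Pro-rata amounts: Lindqvist 245/681 × $18,600 = 6,691.63; Tam 338/681 × $18,600 = 9,231.72; Vance 98/681 × $18,600 = 2,676.65.
After rounding ($5): Lindqvist $6,690; Tam $9,230; Vance $2,675. Sum = $18,595.
Difference $18,600 − $18,595 = +$5 applied to Vance: Vance becomes $2,680.

Lindqvist: $6,690 · Tam: $9,230 · Vance: $2,680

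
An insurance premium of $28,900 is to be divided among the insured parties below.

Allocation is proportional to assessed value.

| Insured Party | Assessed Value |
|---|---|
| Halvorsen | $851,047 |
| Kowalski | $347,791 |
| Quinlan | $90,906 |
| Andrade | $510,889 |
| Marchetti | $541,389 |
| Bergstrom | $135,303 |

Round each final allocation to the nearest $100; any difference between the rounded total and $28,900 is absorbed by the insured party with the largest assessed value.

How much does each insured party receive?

Sum of assessed value: 2,477,325.
Raw shares: Halvorsen 851,047/2,477,325 × $28,900 = 9,928.15; Kowalski 347,791/2,477,325 × $28,900 = 4,057.26; Quinlan 90,906/2,477,325 × $28,900 = 1,060.49; Andrade 510,889/2,477,325 × $28,900 = 5,959.93; Marchetti 541,389/2,477,325 × $28,900 = 6,315.74; Bergstrom 135,303/2,477,325 × $28,900 = 1,578.42.
At nearest $100: Halvorsen $9,900; Kowalski $4,100; Quinlan $1,100; Andrade $6,000; Marchetti $6,300; Bergstrom $1,600. Sum = $29,000.
Difference $28,900 − $29,000 = −$100 applied to largest assessed value (Halvorsen): Halvorsen becomes $9,800.

Halvorsen: $9,800 | Kowalski: $4,100 | Quinlan: $1,100 | Andrade: $6,000 | Marchetti: $6,300 | Bergstrom: $1,600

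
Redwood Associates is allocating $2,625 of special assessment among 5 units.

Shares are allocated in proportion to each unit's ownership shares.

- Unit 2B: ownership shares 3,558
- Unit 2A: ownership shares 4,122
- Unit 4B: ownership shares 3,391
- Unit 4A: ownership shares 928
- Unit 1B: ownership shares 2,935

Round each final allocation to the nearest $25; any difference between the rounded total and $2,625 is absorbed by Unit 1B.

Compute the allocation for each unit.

Unit 2B: $625 · Unit 2A: $725 · Unit 4B: $600 · Unit 4A: $175 · Unit 1B: $500

Total ownership shares = 14,934.
Proportional shares: Unit 2B 3,558/14,934 × $2,625 = 625.40; Unit 2A 4,122/14,934 × $2,625 = 724.54; Unit 4B 3,391/14,934 × $2,625 = 596.05; Unit 4A 928/14,934 × $2,625 = 163.12; Unit 1B 2,935/14,934 × $2,625 = 515.89.
At nearest $25: Unit 2B $625; Unit 2A $725; Unit 4B $600; Unit 4A $175; Unit 1B $525. Sum = $2,650.
Difference $2,625 − $2,650 = −$25 applied to Unit 1B: Unit 1B becomes $500.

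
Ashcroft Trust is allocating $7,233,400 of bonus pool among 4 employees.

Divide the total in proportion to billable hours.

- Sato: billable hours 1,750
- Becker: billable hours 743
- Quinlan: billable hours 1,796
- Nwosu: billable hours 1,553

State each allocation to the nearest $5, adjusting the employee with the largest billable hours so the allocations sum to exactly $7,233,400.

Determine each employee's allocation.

Sato: $2,166,800 | Becker: $919,960 | Quinlan: $2,223,760 | Nwosu: $1,922,880

Total billable hours = 5,842.
Pro-rata amounts: Sato 1,750/5,842 × $7,233,400 = 2,166,800.75; Becker 743/5,842 × $7,233,400 = 919,961.69; Quinlan 1,796/5,842 × $7,233,400 = 2,223,756.66; Nwosu 1,553/5,842 × $7,233,400 = 1,922,880.90.
After rounding ($5): Sato $2,166,800; Becker $919,960; Quinlan $2,223,755; Nwosu $1,922,880. Sum = $7,233,395.
Difference $7,233,400 − $7,233,395 = +$5 applied to largest billable hours (Quinlan): Quinlan becomes $2,223,760.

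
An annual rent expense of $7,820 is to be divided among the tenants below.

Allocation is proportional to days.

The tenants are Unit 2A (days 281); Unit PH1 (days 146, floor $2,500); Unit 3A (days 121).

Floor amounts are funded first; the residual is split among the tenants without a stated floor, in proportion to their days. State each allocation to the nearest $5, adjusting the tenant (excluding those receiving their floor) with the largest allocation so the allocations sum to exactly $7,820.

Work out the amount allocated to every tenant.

Unit 2A: $3,720 | Unit PH1: $2,500 | Unit 3A: $1,600

Minimums first: Unit PH1 $2,500. Remaining pool $5,320.
Remaining pool split over remaining days 402: Unit 2A 3,718.71 → $3,720; Unit 3A 1,601.29 → $1,600.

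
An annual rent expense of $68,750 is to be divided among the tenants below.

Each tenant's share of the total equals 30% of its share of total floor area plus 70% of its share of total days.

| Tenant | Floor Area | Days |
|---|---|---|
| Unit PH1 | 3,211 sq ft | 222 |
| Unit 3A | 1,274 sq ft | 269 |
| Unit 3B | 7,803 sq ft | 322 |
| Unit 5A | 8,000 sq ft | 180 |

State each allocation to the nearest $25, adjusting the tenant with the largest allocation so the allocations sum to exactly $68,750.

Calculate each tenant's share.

Unit PH1: $14,025 · Unit 3A: $14,325 · Unit 3B: $23,550 · Unit 5A: $16,850

Totals — floor area 20,288, days 993.
Combined weights (30% floor area + 70% days): Unit PH1 0.2040; Unit 3A 0.2085; Unit 3B 0.3424; Unit 5A 0.2452.
Unrounded shares: Unit PH1 14,023.40; Unit 3A 14,332.05; Unit 3B 23,538.10; Unit 5A 16,856.45.
Rounded to nearest $25: Unit PH1 $14,025; Unit 3A $14,325; Unit 3B $23,550; Unit 5A $16,850. Sum = $68,750.
No rounding difference to absorb.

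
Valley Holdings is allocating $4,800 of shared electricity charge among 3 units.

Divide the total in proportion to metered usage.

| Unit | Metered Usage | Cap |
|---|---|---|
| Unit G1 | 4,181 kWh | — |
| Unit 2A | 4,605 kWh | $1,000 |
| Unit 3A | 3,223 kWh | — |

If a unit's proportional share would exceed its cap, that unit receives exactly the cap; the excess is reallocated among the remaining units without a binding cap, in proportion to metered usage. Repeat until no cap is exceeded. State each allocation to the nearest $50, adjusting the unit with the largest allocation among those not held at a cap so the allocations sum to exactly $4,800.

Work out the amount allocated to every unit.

Unit G1: $2,150 · Unit 2A: $1,000 · Unit 3A: $1,650

Metered usage total: 12,009.
Pro-rata shares before constraints: Unit G1 1,671.15; Unit 2A 1,840.62; Unit 3A 1,288.23.
Capped: Unit 2A ($1,000); residual $3,800 reallocated over remaining metered usage 7,404.
Redistributed shares: Unit G1 2,145.84 → $2,150; Unit 3A 1,654.16 → $1,650.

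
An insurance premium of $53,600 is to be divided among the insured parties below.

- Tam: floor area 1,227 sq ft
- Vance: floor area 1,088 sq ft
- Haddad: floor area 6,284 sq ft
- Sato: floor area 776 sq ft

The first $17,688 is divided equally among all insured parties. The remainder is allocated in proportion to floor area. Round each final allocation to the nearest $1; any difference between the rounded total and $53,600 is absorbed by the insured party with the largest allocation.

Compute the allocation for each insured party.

Tam: $9,122 · Vance: $8,590 · Haddad: $28,493 · Sato: $7,395

$17,688 shared equally gives $4,422 per insured party.
Remainder $35,912 by floor area (total 9,375): Tam 4,700.16 → $4,700; Vance 4,167.71 → $4,168; Haddad 24,071.57 → $24,072; Sato 2,972.56 → $2,973.
Rounding difference −$1 on remainder applied to Haddad.
Totals: Tam $4,422 + $4,700 = $9,122; Vance $4,422 + $4,168 = $8,590; Haddad $4,422 + $24,071 = $28,493; Sato $4,422 + $2,973 = $7,395.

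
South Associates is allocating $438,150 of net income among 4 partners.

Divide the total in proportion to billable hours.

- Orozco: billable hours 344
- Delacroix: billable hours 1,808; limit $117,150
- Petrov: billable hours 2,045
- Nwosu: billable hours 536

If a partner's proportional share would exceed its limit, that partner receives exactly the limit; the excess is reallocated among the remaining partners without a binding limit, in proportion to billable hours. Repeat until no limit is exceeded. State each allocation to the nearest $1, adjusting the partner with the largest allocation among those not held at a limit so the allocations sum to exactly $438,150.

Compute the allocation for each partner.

Total billable hours = 4,733.
Unconstrained shares: Orozco 31,845.26; Delacroix 167,372.74; Petrov 189,312.65; Nwosu 49,619.35.
Held at cap: Delacroix ($117,150); remaining pool $321,000 reallocated over remaining billable hours 2,925.
Remaining shares: Orozco 37,751.79 → $37,752; Petrov 224,425.64 → $224,426; Nwosu 58,822.56 → $58,823.
Rounding difference −$1 applied to Petrov → $224,425.

Orozco: $37,752; Delacroix: $117,150; Petrov: $224,425; Nwosu: $58,823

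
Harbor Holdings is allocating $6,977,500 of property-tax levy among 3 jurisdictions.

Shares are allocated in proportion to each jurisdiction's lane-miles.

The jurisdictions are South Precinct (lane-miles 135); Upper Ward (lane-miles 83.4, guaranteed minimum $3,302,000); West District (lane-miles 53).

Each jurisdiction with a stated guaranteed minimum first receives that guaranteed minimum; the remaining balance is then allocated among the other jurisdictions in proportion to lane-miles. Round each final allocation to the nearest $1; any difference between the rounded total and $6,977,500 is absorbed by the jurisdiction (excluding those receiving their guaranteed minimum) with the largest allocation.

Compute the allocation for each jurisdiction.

South Precinct: $2,639,322; Upper Ward: $3,302,000; West District: $1,036,178

Guaranteed amounts: Upper Ward $3,302,000. Remaining pool $3,675,500.
Remaining pool split over remaining lane-miles 188: South Precinct 2,639,321.81 → $2,639,322; West District 1,036,178.19 → $1,036,178.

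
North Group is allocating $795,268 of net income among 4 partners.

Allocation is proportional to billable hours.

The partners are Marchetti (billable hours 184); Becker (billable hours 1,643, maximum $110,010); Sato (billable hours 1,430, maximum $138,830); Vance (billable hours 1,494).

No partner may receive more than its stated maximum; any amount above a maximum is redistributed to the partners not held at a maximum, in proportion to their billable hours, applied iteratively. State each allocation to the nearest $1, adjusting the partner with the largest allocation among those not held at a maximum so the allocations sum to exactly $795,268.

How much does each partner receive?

Marchetti: $59,918; Becker: $110,010; Sato: $138,830; Vance: $486,510

Combined billable hours = 4,751.
Pro-rata shares before constraints: Marchetti 30,799.69; Becker 275,021.12; Sato 239,367.13; Vance 250,080.07.
Cap binds for Becker ($110,010), Sato ($138,830); remaining pool $546,428 reallocated over remaining billable hours 1,678.
Remaining shares: Marchetti 59,918.21 → $59,918; Vance 486,509.79 → $486,510.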